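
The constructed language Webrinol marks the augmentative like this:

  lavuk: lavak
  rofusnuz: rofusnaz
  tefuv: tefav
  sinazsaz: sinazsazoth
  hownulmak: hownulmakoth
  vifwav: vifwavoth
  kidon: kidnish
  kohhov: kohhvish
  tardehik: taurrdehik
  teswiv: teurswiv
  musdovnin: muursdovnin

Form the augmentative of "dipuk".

rofusnuz and sinazsaz both end in -z yet inflect differently (rofusnaz, sinazsazoth), so the final letter is not what conditions the rule; the last vowel is.
"dipuk" has last vowel 'u'. The stems whose last vowel is 'u' (lavuk → lavak, rofusnuz → rofusnaz, tefuv → tefav) change the last vowel to 'a'.
The other patterns: stems whose last vowel is 'a' add -oth; stems whose last vowel is 'o' delete the last vowel and add -ish; stems whose last vowel is 'i' insert -ur- after the first vowel.
So dipuk → dipak.

dipak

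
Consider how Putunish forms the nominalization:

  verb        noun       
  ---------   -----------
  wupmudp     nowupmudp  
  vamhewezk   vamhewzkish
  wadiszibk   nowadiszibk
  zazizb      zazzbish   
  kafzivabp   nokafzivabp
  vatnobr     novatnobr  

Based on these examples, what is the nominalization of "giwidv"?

nogiwidv

vamhewezk and wadiszibk both end in -k yet inflect differently (vamhewzkish, nowadiszibk), so the final letter is not what conditions the rule; the second-to-last letter is.
"giwidv" has second-to-last letter 'd'. The one such stem in the data (wupmudp → nowupmudp) adds the prefix no-, so the same rule applies.
So giwidv → nogiwidv.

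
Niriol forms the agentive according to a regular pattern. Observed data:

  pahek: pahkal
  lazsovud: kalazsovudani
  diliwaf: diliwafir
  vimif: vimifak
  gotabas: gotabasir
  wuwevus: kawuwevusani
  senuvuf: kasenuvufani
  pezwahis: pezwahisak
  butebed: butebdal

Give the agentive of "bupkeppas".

bupkeppasir

"bupkeppas" has last vowel 'a'. The stems whose last vowel is 'a' (diliwaf → diliwafir, gotabas → gotabasir) add -ir.
So bupkeppas → bupkeppasir.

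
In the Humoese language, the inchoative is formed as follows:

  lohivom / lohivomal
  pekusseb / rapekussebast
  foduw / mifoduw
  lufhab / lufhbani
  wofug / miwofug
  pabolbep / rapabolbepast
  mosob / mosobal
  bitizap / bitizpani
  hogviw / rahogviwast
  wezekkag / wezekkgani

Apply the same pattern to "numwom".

numwomal

lufhab and pekusseb both end in -b yet inflect differently (lufhbani, rapekussebast), so the final letter is not what conditions the rule; the last vowel is.
"numwom" has last vowel 'o'. The stems whose last vowel is 'o' (mosob → mosobal, lohivom → lohivomal) add -al.
The other patterns: stems whose last vowel is 'a' delete the last vowel and add -ani; stems whose last vowel is 'e' or 'i' add ra- … -ast around the stem; stems whose last vowel is 'u' add the prefix mi-.
So numwom → numwomal.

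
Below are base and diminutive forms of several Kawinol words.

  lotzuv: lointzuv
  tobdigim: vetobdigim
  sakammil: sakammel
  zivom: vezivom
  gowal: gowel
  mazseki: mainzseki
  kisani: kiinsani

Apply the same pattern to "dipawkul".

dipawkel

sakammil and tobdigim both have last vowel 'i' yet inflect differently (sakammel, vetobdigim), so the last vowel is not what conditions the rule; the final letter is.
"dipawkul" ends in -l. The stems ending in -l (sakammil → sakammel, gowal → gowel) change the last vowel to 'e'.
So dipawkul → dipawkel.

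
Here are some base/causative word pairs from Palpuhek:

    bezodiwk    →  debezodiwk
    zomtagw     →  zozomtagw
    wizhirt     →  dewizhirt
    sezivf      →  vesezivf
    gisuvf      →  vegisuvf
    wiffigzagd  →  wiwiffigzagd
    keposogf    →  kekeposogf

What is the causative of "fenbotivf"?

vefenbotivf

sezivf and keposogf both end in -f yet inflect differently (vesezivf, kekeposogf), so the final letter is not what conditions the rule; the second-to-last letter is.
"fenbotivf" has second-to-last letter 'v'. The stems whose second-to-last letter is 'v' (sezivf → vesezivf, gisuvf → vegisuvf) add the prefix ve-.
So fenbotivf → vefenbotivf.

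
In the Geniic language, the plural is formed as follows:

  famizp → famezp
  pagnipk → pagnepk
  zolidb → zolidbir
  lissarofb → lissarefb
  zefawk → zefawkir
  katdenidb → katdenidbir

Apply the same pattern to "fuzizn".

fuzezn

katdenidb and lissarofb both end in -b yet inflect differently (katdenidbir, lissarefb), so the final letter is not what conditions the rule; the second-to-last letter is.
"fuzizn" has second-to-last letter 'z'. The one such stem in the data (famizp → famezp) changes the last vowel to 'e' (as do lissarofb, pagnipk), so the same rule applies.
The other pattern: stems whose second-to-last letter is 'd' or 'w' add -ir.
So fuzizn → fuzezn.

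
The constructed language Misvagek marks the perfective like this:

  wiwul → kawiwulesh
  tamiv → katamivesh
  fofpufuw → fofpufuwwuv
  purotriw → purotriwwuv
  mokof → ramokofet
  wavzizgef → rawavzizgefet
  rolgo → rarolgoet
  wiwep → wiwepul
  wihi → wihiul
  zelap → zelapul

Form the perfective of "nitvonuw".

nitvonuwwuv

"nitvonuw" ends in -w. The stems ending in -w (fofpufuw → fofpufuwwuv, purotriw → purotriwwuv) double the final consonant and add -uv.
So nitvonuw → nitvonuwwuv.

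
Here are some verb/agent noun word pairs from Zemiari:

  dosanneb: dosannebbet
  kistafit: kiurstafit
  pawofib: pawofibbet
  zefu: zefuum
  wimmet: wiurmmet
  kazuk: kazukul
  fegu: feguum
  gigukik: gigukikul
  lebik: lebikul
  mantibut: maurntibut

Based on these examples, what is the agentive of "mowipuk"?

mowipukul

"mowipuk" ends in -k. The stems ending in -k (gigukik → gigukikul, lebik → lebikul, kazuk → kazukul) add -ul.
So mowipuk → mowipukul.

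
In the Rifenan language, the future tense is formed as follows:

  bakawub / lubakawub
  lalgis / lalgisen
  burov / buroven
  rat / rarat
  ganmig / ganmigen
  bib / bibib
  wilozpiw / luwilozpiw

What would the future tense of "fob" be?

fofob

"fob" has 1 vowel. The stems with 1 vowel (bib → bibib, rat → rarat) repeat the first consonant+vowel as a prefix.
The other patterns: stems with 2 vowels add -en; stems with 3 vowels add the prefix lu-.
So fob → fofob.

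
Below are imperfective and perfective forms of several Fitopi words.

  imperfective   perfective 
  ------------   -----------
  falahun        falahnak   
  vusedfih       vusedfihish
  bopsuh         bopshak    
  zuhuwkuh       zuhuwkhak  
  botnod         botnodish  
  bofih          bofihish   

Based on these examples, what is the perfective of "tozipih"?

tozipihish

"tozipih" has last vowel 'i'. The stems whose last vowel is 'i' (bofih → bofihish, vusedfih → vusedfihish) add -ish.
The other pattern: stems whose last vowel is 'u' delete the last vowel and add -ak.
So tozipih → tozipihish.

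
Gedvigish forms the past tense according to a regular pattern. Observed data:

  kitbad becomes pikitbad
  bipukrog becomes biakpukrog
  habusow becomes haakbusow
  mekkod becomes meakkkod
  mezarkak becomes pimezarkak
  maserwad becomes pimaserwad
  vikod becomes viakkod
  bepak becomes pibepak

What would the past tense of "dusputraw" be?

pidusputraw

mekkod and kitbad both end in -d yet inflect differently (meakkkod, pikitbad), so the final letter is not what conditions the rule; the last vowel is.
"dusputraw" has last vowel 'a'. The stems whose last vowel is 'a' (bepak → pibepak, mezarkak → pimezarkak, kitbad → pikitbad) add the prefix pi-.
The other pattern: stems whose last vowel is 'o' insert -ak- after the first vowel.
So dusputraw → pidusputraw.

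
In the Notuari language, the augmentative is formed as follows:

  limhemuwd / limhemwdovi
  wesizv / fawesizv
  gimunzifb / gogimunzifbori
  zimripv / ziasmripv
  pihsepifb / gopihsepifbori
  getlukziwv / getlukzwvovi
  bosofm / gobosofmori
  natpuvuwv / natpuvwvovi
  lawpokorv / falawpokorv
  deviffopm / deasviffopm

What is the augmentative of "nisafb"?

zimripv and getlukziwv both end in -v yet inflect differently (ziasmripv, getlukzwvovi), so the final letter is not what conditions the rule; the second-to-last letter is.
"nisafb" has second-to-last letter 'f'. The stems whose second-to-last letter is 'f' (pihsepifb → gopihsepifbori, gimunzifb → gogimunzifbori, bosofm → gobosofmori) add go- … -ori around the stem.
The other patterns: stems whose second-to-last letter is 'p' insert -as- after the first vowel; stems whose second-to-last letter is 'w' delete the last vowel and add -ovi; stems whose second-to-last letter is 'r' or 'z' add the prefix fa-.
So nisafb → gonisafbori.

gonisafbori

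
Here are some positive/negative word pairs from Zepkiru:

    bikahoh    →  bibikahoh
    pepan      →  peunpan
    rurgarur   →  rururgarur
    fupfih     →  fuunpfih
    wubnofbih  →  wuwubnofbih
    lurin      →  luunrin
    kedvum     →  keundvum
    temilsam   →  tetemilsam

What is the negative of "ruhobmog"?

temilsam and kedvum both end in -m yet inflect differently (tetemilsam, keundvum), so the final letter is not what conditions the rule; the number of vowels is.
"ruhobmog" has 3 vowels. The stems with 3 vowels (bikahoh → bibikahoh, temilsam → tetemilsam, rurgarur → rururgarur) repeat the first consonant+vowel as a prefix.
The other pattern: stems with 2 vowels insert -un- after the first vowel.
So ruhobmog → ruruhobmog.

ruruhobmog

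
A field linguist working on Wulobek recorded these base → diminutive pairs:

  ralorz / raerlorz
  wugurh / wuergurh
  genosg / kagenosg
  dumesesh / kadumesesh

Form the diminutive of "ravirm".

raervirm

wugurh and dumesesh both end in -h yet inflect differently (wuergurh, kadumesesh), so the final letter is not what conditions the rule; the second-to-last letter is.
"ravirm" has second-to-last letter 'r'. The stems whose second-to-last letter is 'r' (ralorz → raerlorz, wugurh → wuergurh) insert -er- after the first vowel.
So ravirm → raervirm.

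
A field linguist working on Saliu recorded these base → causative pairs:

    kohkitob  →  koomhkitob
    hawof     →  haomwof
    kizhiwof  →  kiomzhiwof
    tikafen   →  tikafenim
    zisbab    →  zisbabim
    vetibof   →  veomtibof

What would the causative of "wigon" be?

kohkitob and zisbab both end in -b yet inflect differently (koomhkitob, zisbabim), so the final letter is not what conditions the rule; the last vowel is.
"wigon" has last vowel 'o'. The stems whose last vowel is 'o' (hawof → haomwof, vetibof → veomtibof, kohkitob → koomhkitob) insert -om- after the first vowel.
The other pattern: stems whose last vowel is 'a' or 'e' add -im.
So wigon → wiomgon.

wiomgon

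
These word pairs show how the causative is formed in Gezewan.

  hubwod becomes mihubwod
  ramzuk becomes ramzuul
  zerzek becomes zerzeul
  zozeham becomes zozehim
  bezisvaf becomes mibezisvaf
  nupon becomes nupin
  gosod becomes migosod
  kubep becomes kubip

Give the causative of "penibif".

"penibif" ends in -f. The one such stem in the data (bezisvaf → mibezisvaf) adds the prefix mi-, so the same rule applies.
So penibif → mipenibif.

mipenibif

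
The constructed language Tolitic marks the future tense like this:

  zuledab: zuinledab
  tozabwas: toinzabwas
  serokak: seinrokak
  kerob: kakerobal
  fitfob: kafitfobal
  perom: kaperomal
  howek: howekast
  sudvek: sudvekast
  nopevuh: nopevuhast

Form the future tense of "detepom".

kadetepomal

zuledab and kerob both end in -b yet inflect differently (zuinledab, kakerobal), so the final letter is not what conditions the rule; the last vowel is.
"detepom" has last vowel 'o'. The stems whose last vowel is 'o' (kerob → kakerobal, fitfob → kafitfobal, perom → kaperomal) add ka- … -al around the stem.
The other patterns: stems whose last vowel is 'a' insert -in- after the first vowel; stems whose last vowel is 'e' or 'u' add -ast.
So detepom → kadetepomal.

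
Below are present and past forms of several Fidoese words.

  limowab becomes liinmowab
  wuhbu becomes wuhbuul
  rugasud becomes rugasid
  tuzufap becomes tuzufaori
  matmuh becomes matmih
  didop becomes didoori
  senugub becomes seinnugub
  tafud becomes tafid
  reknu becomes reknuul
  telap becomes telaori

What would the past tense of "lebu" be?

lebuul

"lebu" ends in -u. The stems ending in -u (wuhbu → wuhbuul, reknu → reknuul) add -ul.
So lebu → lebuul.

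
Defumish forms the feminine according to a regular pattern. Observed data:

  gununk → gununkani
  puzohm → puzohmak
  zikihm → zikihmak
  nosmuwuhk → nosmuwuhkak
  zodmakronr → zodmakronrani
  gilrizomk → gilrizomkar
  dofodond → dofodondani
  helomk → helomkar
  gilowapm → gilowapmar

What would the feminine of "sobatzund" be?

sobatzundani

nosmuwuhk and gununk both end in -k yet inflect differently (nosmuwuhkak, gununkani), so the final letter is not what conditions the rule; the second-to-last letter is.
"sobatzund" has second-to-last letter 'n'. The stems whose second-to-last letter is 'n' (gununk → gununkani, zodmakronr → zodmakronrani, dofodond → dofodondani) add -ani.
The other patterns: stems whose second-to-last letter is 'h' add -ak; stems whose second-to-last letter is 'm' or 'p' add -ar.
So sobatzund → sobatzundani.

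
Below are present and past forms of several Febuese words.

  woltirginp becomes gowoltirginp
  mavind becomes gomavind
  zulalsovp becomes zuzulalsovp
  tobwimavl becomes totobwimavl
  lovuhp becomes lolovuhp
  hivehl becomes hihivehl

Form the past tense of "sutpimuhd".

susutpimuhd

woltirginp and zulalsovp both end in -p yet inflect differently (gowoltirginp, zuzulalsovp), so the final letter is not what conditions the rule; the second-to-last letter is.
"sutpimuhd" has second-to-last letter 'h'. The stems whose second-to-last letter is 'h' (lovuhp → lolovuhp, hivehl → hihivehl) repeat the first consonant+vowel as a prefix.
The other pattern: stems whose second-to-last letter is 'n' add the prefix go-.
So sutpimuhd → susutpimuhd.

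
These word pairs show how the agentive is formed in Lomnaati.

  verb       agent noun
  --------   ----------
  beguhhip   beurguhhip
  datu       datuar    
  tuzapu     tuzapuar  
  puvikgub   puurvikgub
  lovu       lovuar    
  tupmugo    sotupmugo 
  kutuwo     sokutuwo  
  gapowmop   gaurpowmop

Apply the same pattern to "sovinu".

"sovinu" ends in -u. The stems ending in -u (tuzapu → tuzapuar, lovu → lovuar, datu → datuar) add -ar.
So sovinu → sovinuar.

sovinuar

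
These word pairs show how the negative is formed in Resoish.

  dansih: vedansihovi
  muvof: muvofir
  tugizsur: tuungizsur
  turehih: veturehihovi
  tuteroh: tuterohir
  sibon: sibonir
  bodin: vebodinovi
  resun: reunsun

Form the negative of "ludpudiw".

veludpudiwovi

tuteroh and dansih both end in -h yet inflect differently (tuterohir, vedansihovi), so the final letter is not what conditions the rule; the last vowel is.
"ludpudiw" has last vowel 'i'. The stems whose last vowel is 'i' (dansih → vedansihovi, bodin → vebodinovi, turehih → veturehihovi) add ve- … -ovi around the stem.
So ludpudiw → veludpudiwovi.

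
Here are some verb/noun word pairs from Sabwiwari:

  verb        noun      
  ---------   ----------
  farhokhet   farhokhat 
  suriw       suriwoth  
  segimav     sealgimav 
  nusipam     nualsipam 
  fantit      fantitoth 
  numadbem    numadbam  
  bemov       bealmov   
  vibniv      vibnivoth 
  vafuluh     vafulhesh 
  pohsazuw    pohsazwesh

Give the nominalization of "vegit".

suriw and pohsazuw both end in -w yet inflect differently (suriwoth, pohsazwesh), so the final letter is not what conditions the rule; the last vowel is.
"vegit" has last vowel 'i'. The stems whose last vowel is 'i' (fantit → fantitoth, suriw → suriwoth, vibniv → vibnivoth) add -oth.
The other patterns: stems whose last vowel is 'u' delete the last vowel and add -esh; stems whose last vowel is 'e' change the last vowel to 'a'; stems whose last vowel is 'a' or 'o' insert -al- after the first vowel.
So vegit → vegitoth.

vegitoth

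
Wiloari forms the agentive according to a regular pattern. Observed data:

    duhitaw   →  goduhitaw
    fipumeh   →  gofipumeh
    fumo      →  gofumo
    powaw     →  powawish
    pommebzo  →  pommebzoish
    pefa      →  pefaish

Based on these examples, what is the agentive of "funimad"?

gofunimad

"funimad" begins with f-. The stems beginning with f- (fumo → gofumo, fipumeh → gofipumeh) add the prefix go-.
The other pattern: stems beginning with p- add -ish.
So funimad → gofunimad.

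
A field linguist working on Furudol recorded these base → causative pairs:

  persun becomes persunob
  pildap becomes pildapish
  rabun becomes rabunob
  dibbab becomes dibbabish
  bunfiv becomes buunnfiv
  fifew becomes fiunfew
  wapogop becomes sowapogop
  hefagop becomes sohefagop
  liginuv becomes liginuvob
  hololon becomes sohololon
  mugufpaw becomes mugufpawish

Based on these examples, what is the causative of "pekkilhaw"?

pildap and hefagop both end in -p yet inflect differently (pildapish, sohefagop), so the final letter is not what conditions the rule; the last vowel is.
"pekkilhaw" has last vowel 'a'. The stems whose last vowel is 'a' (dibbab → dibbabish, pildap → pildapish, mugufpaw → mugufpawish) add -ish.
So pekkilhaw → pekkilhawish.

pekkilhawish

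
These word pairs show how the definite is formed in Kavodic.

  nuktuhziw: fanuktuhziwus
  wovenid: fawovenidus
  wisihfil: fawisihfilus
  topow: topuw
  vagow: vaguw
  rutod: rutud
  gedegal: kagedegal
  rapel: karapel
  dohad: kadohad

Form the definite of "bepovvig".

fabepovvigus

nuktuhziw and topow both end in -w yet inflect differently (fanuktuhziwus, topuw), so the final letter is not what conditions the rule; the last vowel is.
"bepovvig" has last vowel 'i'. The stems whose last vowel is 'i' (nuktuhziw → fanuktuhziwus, wovenid → fawovenidus, wisihfil → fawisihfilus) add fa- … -us around the stem.
The other patterns: stems whose last vowel is 'o' change the last vowel to 'u'; stems whose last vowel is 'a' or 'e' add the prefix ka-.
So bepovvig → fabepovvigus.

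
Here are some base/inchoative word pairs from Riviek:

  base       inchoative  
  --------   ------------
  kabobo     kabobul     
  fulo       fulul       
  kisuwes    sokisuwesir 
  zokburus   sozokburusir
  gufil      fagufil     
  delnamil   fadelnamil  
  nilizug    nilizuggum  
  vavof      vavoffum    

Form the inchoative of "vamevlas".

zokburus and nilizug both have last vowel 'u' yet inflect differently (sozokburusir, nilizuggum), so the last vowel is not what conditions the rule; the final letter is.
"vamevlas" ends in -s. The stems ending in -s (kisuwes → sokisuwesir, zokburus → sozokburusir) add so- … -ir around the stem.
The other patterns: stems ending in -o drop the final letter and add -ul; stems ending in -l add the prefix fa-; stems ending in -f or -g double the final consonant and add -um.
So vamevlas → sovamevlasir.

sovamevlasir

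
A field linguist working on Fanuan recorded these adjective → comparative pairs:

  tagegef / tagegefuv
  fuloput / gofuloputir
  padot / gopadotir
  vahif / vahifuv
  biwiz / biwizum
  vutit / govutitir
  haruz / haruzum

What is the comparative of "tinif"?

tinifuv

"tinif" ends in -f. The stems ending in -f (vahif → vahifuv, tagegef → tagegefuv) add -uv.
So tinif → tinifuv.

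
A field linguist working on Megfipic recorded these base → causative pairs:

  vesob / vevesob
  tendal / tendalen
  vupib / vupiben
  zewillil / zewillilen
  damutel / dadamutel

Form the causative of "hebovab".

zewillil and damutel both end in -l yet inflect differently (zewillilen, dadamutel), so the final letter is not what conditions the rule; the last vowel is.
"hebovab" has last vowel 'a'. The one such stem in the data (tendal → tendalen) adds -en, so the same rule applies.
The other pattern: stems whose last vowel is 'e' or 'o' repeat the first consonant+vowel as a prefix.
So hebovab → hebovaben.

hebovaben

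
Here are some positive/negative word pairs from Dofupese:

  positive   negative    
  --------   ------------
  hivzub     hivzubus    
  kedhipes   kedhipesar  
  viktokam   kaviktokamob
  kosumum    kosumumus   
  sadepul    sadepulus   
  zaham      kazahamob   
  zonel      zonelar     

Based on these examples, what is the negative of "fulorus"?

"fulorus" has last vowel 'u'. The stems whose last vowel is 'u' (hivzub → hivzubus, kosumum → kosumumus, sadepul → sadepulus) add -us.
So fulorus → fulorusus.

fulorusus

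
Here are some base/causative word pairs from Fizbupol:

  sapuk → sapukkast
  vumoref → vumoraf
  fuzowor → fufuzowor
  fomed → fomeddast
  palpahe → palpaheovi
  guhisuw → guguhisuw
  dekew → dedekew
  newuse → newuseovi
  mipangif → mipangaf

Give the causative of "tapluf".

fomed and vumoref both have last vowel 'e' yet inflect differently (fomeddast, vumoraf), so the last vowel is not what conditions the rule; the final letter is.
"tapluf" ends in -f. The stems ending in -f (vumoref → vumoraf, mipangif → mipangaf) change the last vowel to 'a'.
So tapluf → taplaf.

taplaf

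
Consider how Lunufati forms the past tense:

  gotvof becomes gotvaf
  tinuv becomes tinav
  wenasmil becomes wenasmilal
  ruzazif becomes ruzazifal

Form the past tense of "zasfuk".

"zasfuk" has last vowel 'u'. The one such stem in the data (tinuv → tinav) changes the last vowel to 'a' (as does gotvof), so the same rule applies.
So zasfuk → zasfak.

zasfak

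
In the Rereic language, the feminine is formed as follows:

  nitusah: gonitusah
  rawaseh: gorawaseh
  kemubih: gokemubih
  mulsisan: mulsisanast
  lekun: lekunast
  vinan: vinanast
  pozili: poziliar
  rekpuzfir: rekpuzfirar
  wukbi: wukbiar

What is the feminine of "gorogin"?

"gorogin" ends in -n. The stems ending in -n (mulsisan → mulsisanast, lekun → lekunast, vinan → vinanast) add -ast.
So gorogin → goroginast.

goroginast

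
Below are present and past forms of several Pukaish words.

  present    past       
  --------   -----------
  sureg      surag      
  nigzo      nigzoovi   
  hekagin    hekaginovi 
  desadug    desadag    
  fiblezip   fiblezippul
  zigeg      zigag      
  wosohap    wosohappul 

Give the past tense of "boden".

bodenovi

hekagin and fiblezip both have last vowel 'i' yet inflect differently (hekaginovi, fiblezippul), so the last vowel is not what conditions the rule; the final letter is.
"boden" ends in -n. The one such stem in the data (hekagin → hekaginovi) adds -ovi, so the same rule applies.
So boden → bodenovi.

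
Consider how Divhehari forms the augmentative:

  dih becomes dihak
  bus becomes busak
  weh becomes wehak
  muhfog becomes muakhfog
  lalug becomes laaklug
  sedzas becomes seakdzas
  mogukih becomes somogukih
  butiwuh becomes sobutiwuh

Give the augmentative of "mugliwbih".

bus and sedzas both end in -s yet inflect differently (busak, seakdzas), so the final letter is not what conditions the rule; the number of vowels is.
"mugliwbih" has 3 vowels. The stems with 3 vowels (mogukih → somogukih, butiwuh → sobutiwuh) add the prefix so-.
So mugliwbih → somugliwbih.

somugliwbih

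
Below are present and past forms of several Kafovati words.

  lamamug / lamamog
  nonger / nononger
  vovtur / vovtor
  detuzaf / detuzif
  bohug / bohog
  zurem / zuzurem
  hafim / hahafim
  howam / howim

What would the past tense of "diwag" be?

howam and hafim both end in -m yet inflect differently (howim, hahafim), so the final letter is not what conditions the rule; the last vowel is.
"diwag" has last vowel 'a'. The stems whose last vowel is 'a' (detuzaf → detuzif, howam → howim) change the last vowel to 'i'.
The other patterns: stems whose last vowel is 'u' change the last vowel to 'o'; stems whose last vowel is 'e' or 'i' repeat the first consonant+vowel as a prefix.
So diwag → diwig.

diwig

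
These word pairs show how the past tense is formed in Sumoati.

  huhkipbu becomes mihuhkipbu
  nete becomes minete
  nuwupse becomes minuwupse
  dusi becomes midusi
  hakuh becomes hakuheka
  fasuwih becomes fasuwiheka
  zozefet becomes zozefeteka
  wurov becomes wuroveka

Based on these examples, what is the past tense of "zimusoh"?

zimusoheka

huhkipbu and hakuh both have last vowel 'u' yet inflect differently (mihuhkipbu, hakuheka), so the last vowel is not what conditions the rule; whether the stem ends in a vowel or a consonant is.
"zimusoh" ends in a consonant. The stems ending in a consonant (hakuh → hakuheka, fasuwih → fasuwiheka, zozefet → zozefeteka) add -eka.
The other pattern: stems ending in a vowel add the prefix mi-.
So zimusoh → zimusoheka.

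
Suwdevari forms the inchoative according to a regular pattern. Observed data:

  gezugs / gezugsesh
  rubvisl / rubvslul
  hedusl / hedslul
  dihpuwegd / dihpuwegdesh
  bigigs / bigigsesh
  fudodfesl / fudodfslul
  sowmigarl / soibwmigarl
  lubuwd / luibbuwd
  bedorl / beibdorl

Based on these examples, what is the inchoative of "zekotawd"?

zeibkotawd

hedusl and bedorl both end in -l yet inflect differently (hedslul, beibdorl), so the final letter is not what conditions the rule; the second-to-last letter is.
"zekotawd" has second-to-last letter 'w'. The one such stem in the data (lubuwd → luibbuwd) inserts -ib- after the first vowel (as do bedorl, sowmigarl), so the same rule applies.
So zekotawd → zeibkotawd.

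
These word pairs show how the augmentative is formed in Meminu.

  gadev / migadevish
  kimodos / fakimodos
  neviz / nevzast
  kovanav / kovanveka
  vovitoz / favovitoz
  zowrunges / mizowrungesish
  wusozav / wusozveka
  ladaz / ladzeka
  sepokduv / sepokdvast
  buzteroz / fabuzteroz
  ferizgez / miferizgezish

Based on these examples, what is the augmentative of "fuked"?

mifukedish

ladaz and ferizgez both end in -z yet inflect differently (ladzeka, miferizgezish), so the final letter is not what conditions the rule; the last vowel is.
"fuked" has last vowel 'e'. The stems whose last vowel is 'e' (zowrunges → mizowrungesish, ferizgez → miferizgezish, gadev → migadevish) add mi- … -ish around the stem.
So fuked → mifukedish.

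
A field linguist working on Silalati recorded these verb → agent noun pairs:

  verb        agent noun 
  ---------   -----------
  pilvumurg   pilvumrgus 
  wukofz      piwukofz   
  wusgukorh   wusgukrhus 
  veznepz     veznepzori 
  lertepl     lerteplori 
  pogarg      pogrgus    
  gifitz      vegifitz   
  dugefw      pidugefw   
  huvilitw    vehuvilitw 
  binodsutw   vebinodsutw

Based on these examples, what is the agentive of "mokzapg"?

"mokzapg" has second-to-last letter 'p'. The stems whose second-to-last letter is 'p' (veznepz → veznepzori, lertepl → lerteplori) add -ori.
So mokzapg → mokzapgori.

mokzapgori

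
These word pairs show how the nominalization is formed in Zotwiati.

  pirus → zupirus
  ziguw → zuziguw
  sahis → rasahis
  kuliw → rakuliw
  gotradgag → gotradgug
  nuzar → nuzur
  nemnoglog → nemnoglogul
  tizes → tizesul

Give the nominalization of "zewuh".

zuzewuh

"zewuh" has last vowel 'u'. The stems whose last vowel is 'u' (pirus → zupirus, ziguw → zuziguw) add the prefix zu-.
So zewuh → zuzewuh.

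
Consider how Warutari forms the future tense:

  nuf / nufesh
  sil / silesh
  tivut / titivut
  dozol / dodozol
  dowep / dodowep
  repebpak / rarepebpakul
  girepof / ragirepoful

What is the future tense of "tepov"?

tetepov

sil and dozol both end in -l yet inflect differently (silesh, dodozol), so the final letter is not what conditions the rule; the number of vowels is.
"tepov" has 2 vowels. The stems with 2 vowels (tivut → titivut, dozol → dodozol, dowep → dodowep) repeat the first consonant+vowel as a prefix.
The other patterns: stems with 1 vowel add -esh; stems with 3 vowels add ra- … -ul around the stem.
So tepov → tetepov.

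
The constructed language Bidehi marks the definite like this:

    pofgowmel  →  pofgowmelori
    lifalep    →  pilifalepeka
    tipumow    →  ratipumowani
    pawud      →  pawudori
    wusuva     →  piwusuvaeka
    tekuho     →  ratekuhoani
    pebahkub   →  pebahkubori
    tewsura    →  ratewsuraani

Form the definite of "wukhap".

tewsura and wusuva both end in -a yet inflect differently (ratewsuraani, piwusuvaeka), so the final letter is not what conditions the rule; the first letter is.
"wukhap" begins with w-. The one such stem in the data (wusuva → piwusuvaeka) adds pi- … -eka around the stem, so the same rule applies.
The other patterns: stems beginning with p- add -ori; stems beginning with t- add ra- … -ani around the stem.
So wukhap → piwukhapeka.

piwukhapeka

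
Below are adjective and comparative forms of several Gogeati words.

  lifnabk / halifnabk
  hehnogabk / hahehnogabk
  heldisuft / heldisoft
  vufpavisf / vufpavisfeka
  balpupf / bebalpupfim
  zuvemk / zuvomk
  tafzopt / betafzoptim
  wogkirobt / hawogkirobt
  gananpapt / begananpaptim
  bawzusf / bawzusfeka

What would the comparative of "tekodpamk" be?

lifnabk and zuvemk both end in -k yet inflect differently (halifnabk, zuvomk), so the final letter is not what conditions the rule; the second-to-last letter is.
"tekodpamk" has second-to-last letter 'm'. The one such stem in the data (zuvemk → zuvomk) changes the last vowel to 'o' (as does heldisuft), so the same rule applies.
The other patterns: stems whose second-to-last letter is 'b' add the prefix ha-; stems whose second-to-last letter is 's' add -eka; stems whose second-to-last letter is 'p' add be- … -im around the stem.
So tekodpamk → tekodpomk.

tekodpomk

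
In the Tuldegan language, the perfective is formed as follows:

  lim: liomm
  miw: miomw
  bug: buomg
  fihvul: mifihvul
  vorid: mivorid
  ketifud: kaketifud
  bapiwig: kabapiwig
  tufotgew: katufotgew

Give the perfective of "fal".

faoml

"fal" has 1 vowel. The stems with 1 vowel (lim → liomm, miw → miomw, bug → buomg) insert -om- after the first vowel.
So fal → faoml.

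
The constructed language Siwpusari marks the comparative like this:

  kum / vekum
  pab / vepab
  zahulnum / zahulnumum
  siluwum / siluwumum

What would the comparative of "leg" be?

"leg" has 1 vowel. The stems with 1 vowel (kum → vekum, pab → vepab) add the prefix ve-.
So leg → veleg.

veleg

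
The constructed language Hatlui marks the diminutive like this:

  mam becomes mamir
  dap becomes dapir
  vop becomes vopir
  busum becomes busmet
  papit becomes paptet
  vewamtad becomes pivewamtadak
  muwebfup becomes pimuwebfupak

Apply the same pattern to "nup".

mam and busum both end in -m yet inflect differently (mamir, busmet), so the final letter is not what conditions the rule; the number of vowels is.
"nup" has 1 vowel. The stems with 1 vowel (mam → mamir, dap → dapir, vop → vopir) add -ir.
So nup → nupir.

nupir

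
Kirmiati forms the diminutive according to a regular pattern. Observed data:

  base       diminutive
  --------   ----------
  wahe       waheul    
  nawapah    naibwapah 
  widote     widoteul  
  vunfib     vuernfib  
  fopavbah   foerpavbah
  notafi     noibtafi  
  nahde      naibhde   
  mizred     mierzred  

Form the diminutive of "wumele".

wumeleul

wahe and nahde both end in -e yet inflect differently (waheul, naibhde), so the final letter is not what conditions the rule; the first letter is.
"wumele" begins with w-. The stems beginning with w- (wahe → waheul, widote → widoteul) add -ul.
The other patterns: stems beginning with n- insert -ib- after the first vowel; stems beginning with f-, m- or v- insert -er- after the first vowel.
So wumele → wumeleul.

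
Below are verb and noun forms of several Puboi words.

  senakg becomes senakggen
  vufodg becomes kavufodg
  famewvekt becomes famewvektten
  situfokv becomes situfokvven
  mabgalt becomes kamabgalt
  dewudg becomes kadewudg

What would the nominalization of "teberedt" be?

kateberedt

senakg and vufodg both end in -g yet inflect differently (senakggen, kavufodg), so the final letter is not what conditions the rule; the second-to-last letter is.
"teberedt" has second-to-last letter 'd'. The stems whose second-to-last letter is 'd' (vufodg → kavufodg, dewudg → kadewudg) add the prefix ka-.
The other pattern: stems whose second-to-last letter is 'k' double the final consonant and add -en.
So teberedt → kateberedt.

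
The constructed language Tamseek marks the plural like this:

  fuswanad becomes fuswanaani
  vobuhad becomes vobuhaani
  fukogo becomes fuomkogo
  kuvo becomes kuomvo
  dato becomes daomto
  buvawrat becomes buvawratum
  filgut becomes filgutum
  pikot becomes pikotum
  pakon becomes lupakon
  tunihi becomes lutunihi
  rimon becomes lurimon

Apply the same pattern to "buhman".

fuswanad and buvawrat both have last vowel 'a' yet inflect differently (fuswanaani, buvawratum), so the last vowel is not what conditions the rule; the final letter is.
"buhman" ends in -n. The stems ending in -n (pakon → lupakon, rimon → lurimon) add the prefix lu-.
So buhman → lubuhman.

lubuhman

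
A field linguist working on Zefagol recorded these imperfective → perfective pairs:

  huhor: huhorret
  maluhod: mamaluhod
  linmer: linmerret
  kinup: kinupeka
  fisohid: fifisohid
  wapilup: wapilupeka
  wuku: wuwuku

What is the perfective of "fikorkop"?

fikorkopeka

wapilup and wuku both have last vowel 'u' yet inflect differently (wapilupeka, wuwuku), so the last vowel is not what conditions the rule; the final letter is.
"fikorkop" ends in -p. The stems ending in -p (wapilup → wapilupeka, kinup → kinupeka) add -eka.
So fikorkop → fikorkopeka.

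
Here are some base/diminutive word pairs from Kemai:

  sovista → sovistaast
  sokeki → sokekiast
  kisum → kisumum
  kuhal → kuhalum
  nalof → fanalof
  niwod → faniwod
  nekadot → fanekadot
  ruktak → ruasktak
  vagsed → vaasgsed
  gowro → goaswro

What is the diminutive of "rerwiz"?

reasrwiz

niwod and vagsed both end in -d yet inflect differently (faniwod, vaasgsed), so the final letter is not what conditions the rule; the first letter is.
"rerwiz" begins with r-. The one such stem in the data (ruktak → ruasktak) inserts -as- after the first vowel (as do vagsed, gowro), so the same rule applies.
The other patterns: stems beginning with s- add -ast; stems beginning with k- add -um; stems beginning with n- add the prefix fa-.
So rerwiz → reasrwiz.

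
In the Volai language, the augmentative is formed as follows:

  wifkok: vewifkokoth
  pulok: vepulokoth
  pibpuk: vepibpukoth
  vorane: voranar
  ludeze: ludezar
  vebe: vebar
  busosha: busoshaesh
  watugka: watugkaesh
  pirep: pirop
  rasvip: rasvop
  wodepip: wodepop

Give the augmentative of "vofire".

vorane and pirep both have last vowel 'e' yet inflect differently (voranar, pirop), so the last vowel is not what conditions the rule; the final letter is.
"vofire" ends in -e. The stems ending in -e (vorane → voranar, ludeze → ludezar, vebe → vebar) drop the final letter and add -ar.
The other patterns: stems ending in -k add ve- … -oth around the stem; stems ending in -a add -esh; stems ending in -p change the last vowel to 'o'.
So vofire → vofirar.

vofirar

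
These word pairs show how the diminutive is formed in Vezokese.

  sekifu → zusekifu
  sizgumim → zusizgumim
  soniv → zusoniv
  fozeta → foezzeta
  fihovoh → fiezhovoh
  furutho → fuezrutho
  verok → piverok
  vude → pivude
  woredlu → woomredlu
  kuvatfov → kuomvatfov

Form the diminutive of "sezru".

"sezru" begins with s-. The stems beginning with s- (sekifu → zusekifu, sizgumim → zusizgumim, soniv → zusoniv) add the prefix zu-.
The other patterns: stems beginning with f- insert -ez- after the first vowel; stems beginning with v- add the prefix pi-; stems beginning with k- or w- insert -om- after the first vowel.
So sezru → zusezru.

zusezru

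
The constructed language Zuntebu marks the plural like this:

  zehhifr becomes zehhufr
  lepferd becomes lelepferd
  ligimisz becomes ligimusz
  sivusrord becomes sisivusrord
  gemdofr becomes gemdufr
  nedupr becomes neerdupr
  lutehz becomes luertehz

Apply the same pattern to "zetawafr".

zetawufr

nedupr and gemdofr both end in -r yet inflect differently (neerdupr, gemdufr), so the final letter is not what conditions the rule; the second-to-last letter is.
"zetawafr" has second-to-last letter 'f'. The stems whose second-to-last letter is 'f' (gemdofr → gemdufr, zehhifr → zehhufr) change the last vowel to 'u'.
So zetawafr → zetawufr.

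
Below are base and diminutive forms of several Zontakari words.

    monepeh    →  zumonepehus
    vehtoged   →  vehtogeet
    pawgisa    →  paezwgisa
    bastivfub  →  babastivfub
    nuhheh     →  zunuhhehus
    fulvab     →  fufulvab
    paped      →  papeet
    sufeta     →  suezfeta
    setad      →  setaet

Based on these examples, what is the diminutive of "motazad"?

"motazad" ends in -d. The stems ending in -d (vehtoged → vehtogeet, setad → setaet, paped → papeet) drop the final letter and add -et.
So motazad → motazaet.

motazaet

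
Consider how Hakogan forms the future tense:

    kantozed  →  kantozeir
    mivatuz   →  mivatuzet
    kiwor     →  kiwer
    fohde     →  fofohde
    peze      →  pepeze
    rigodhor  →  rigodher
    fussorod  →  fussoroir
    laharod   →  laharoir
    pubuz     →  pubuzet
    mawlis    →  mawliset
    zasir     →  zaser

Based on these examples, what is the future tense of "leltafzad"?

leltafzair

laharod and rigodhor both have last vowel 'o' yet inflect differently (laharoir, rigodher), so the last vowel is not what conditions the rule; the final letter is.
"leltafzad" ends in -d. The stems ending in -d (laharod → laharoir, kantozed → kantozeir, fussorod → fussoroir) drop the final letter and add -ir.
The other patterns: stems ending in -r change the last vowel to 'e'; stems ending in -e repeat the first consonant+vowel as a prefix; stems ending in -s or -z add -et.
So leltafzad → leltafzair.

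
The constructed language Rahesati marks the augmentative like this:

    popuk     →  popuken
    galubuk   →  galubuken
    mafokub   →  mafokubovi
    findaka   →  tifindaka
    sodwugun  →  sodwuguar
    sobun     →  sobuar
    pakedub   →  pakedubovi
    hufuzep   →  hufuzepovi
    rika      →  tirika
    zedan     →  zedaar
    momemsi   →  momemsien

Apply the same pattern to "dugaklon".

dugakloar

findaka and zedan both have last vowel 'a' yet inflect differently (tifindaka, zedaar), so the last vowel is not what conditions the rule; the final letter is.
"dugaklon" ends in -n. The stems ending in -n (zedan → zedaar, sobun → sobuar, sodwugun → sodwuguar) drop the final letter and add -ar.
So dugaklon → dugakloar.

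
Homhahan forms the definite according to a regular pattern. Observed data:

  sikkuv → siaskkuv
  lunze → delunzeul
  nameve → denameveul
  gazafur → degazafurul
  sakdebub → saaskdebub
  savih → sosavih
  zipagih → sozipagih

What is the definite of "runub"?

ruasnub

gazafur and sikkuv both have last vowel 'u' yet inflect differently (degazafurul, siaskkuv), so the last vowel is not what conditions the rule; the final letter is.
"runub" ends in -b. The one such stem in the data (sakdebub → saaskdebub) inserts -as- after the first vowel (as does sikkuv), so the same rule applies.
So runub → ruasnub.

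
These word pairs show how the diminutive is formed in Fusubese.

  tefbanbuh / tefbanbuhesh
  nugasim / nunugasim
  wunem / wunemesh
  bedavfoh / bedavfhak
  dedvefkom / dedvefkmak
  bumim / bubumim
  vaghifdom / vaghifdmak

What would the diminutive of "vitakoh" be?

vaghifdom and nugasim both end in -m yet inflect differently (vaghifdmak, nunugasim), so the final letter is not what conditions the rule; the last vowel is.
"vitakoh" has last vowel 'o'. The stems whose last vowel is 'o' (vaghifdom → vaghifdmak, dedvefkom → dedvefkmak, bedavfoh → bedavfhak) delete the last vowel and add -ak.
The other patterns: stems whose last vowel is 'i' repeat the first consonant+vowel as a prefix; stems whose last vowel is 'e' or 'u' add -esh.
So vitakoh → vitakhak.

vitakhak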